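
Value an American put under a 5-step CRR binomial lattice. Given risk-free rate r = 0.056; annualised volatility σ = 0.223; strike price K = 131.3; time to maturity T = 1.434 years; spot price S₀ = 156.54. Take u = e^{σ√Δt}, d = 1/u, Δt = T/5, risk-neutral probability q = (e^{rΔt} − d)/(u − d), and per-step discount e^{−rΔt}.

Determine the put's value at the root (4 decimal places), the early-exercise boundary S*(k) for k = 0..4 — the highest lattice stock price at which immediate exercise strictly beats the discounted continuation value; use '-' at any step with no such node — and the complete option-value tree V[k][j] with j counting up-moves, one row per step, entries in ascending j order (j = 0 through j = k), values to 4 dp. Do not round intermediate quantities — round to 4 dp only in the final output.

Δt=0.28680  u=1.12685  d=0.88743  q=0.53780  discount=0.98407
step 5 (expiry): payoffs max(K−S,0) = 45.1416 21.8971 0.0000 0.0000 0.0000 0.0000
step 4: (k=4,j=0): S=97.0875, (K−S)⁺=34.2125, hold=32.1206 ⇒ V=34.2125 exercise | (k=4,j=1): S=123.2805, (K−S)⁺=8.0195, hold=9.9595 ⇒ V=9.9595 continue | (k=4,j=2): S=156.5400, (K−S)⁺=0.0000, hold=0.0000 ⇒ V=0.0000 continue | (k=4,j=3): S=198.7725, (K−S)⁺=0.0000, hold=0.0000 ⇒ V=0.0000 continue | (k=4,j=4): S=252.3989, (K−S)⁺=0.0000, hold=0.0000 ⇒ V=0.0000 continue  boundary S*=97.0875
step 3: (k=3,j=0): S=109.4029, (K−S)⁺=21.8971, hold=20.8319 ⇒ V=21.8971 exercise | (k=3,j=1): S=138.9184, (K−S)⁺=0.0000, hold=4.5299 ⇒ V=4.5299 continue | (k=3,j=2): S=176.3969, (K−S)⁺=0.0000, hold=0.0000 ⇒ V=0.0000 continue | (k=3,j=3): S=223.9865, (K−S)⁺=0.0000, hold=0.0000 ⇒ V=0.0000 continue  boundary S*=109.4029
step 2: (k=2,j=0): S=123.2805, (K−S)⁺=8.0195, hold=12.3569 ⇒ V=12.3569 continue | (k=2,j=1): S=156.5400, (K−S)⁺=0.0000, hold=2.0604 ⇒ V=2.0604 continue | (k=2,j=2): S=198.7725, (K−S)⁺=0.0000, hold=0.0000 ⇒ V=0.0000 continue  boundary S*=-
step 1: (k=1,j=0): S=138.9184, (K−S)⁺=0.0000, hold=6.7107 ⇒ V=6.7107 continue | (k=1,j=1): S=176.3969, (K−S)⁺=0.0000, hold=0.9371 ⇒ V=0.9371 continue  boundary S*=-
step 0: (k=0,j=0): S=156.5400, (K−S)⁺=0.0000, hold=3.5482 ⇒ V=3.5482 continue  boundary S*=-

price = 3.5482
boundary = - - - 109.4029 97.0875
tree:
3.5482
6.7107 0.9371
12.3569 2.0604 0.0000
21.8971 4.5299 0.0000 0.0000
34.2125 9.9595 0.0000 0.0000 0.0000
45.1416 21.8971 0.0000 0.0000 0.0000 0.0000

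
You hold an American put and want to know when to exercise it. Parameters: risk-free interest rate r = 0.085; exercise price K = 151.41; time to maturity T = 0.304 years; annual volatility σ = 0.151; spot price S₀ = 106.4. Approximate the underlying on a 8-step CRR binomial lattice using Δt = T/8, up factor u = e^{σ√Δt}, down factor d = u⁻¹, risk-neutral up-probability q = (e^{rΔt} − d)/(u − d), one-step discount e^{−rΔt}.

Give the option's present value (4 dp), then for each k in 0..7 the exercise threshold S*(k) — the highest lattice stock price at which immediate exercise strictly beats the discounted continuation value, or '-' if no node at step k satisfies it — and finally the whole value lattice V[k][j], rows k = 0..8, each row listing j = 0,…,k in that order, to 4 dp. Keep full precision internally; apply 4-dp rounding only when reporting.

price = 45.0100
boundary = 106.4000 109.5785 112.8519 116.2231 119.6950 123.2706 126.9531 130.7455
tree:
45.0100
48.0963 41.8315
51.0930 45.0100 38.5581
54.0028 48.0963 41.8315 35.1869
56.8283 51.0930 45.0100 38.5581 31.7150
59.5717 54.0028 48.0963 41.8315 35.1869 28.1394
62.2356 56.8283 51.0930 45.0100 38.5581 31.7150 24.4569
64.8223 59.5717 54.0028 48.0963 41.8315 35.1869 28.1394 20.6645
67.3338 62.2356 56.8283 51.0930 45.0100 38.5581 31.7150 24.4569 16.7587

params: Δt=0.03800 u=1.02987 d=0.97099 q=0.54759 e^(-rΔt)=0.99678
t_8 payoffs: 67.3338 62.2356 56.8283 51.0930 45.0100 38.5581 31.7150 24.4569 16.7587
t_7: node(7,0) S=86.5877 payoff=64.8223 vs cont=64.3340 → 64.8223 [stop]  node(7,1) S=91.8383 payoff=59.5717 vs cont=59.0835 → 59.5717 [stop]  node(7,2) S=97.4072 payoff=54.0028 vs cont=53.5146 → 54.0028 [stop]  node(7,3) S=103.3137 payoff=48.0963 vs cont=47.6080 → 48.0963 [stop]  node(7,4) S=109.5785 payoff=41.8315 vs cont=41.3433 → 41.8315 [stop]  node(7,5) S=116.2231 payoff=35.1869 vs cont=34.6986 → 35.1869 [stop]  node(7,6) S=123.2706 payoff=28.1394 vs cont=27.6511 → 28.1394 [stop]  node(7,7) S=130.7455 payoff=20.6645 vs cont=20.1762 → 20.6645 [stop]  ⇒ S*(7)=130.7455
t_6: node(6,0) S=89.1744 payoff=62.2356 vs cont=61.7474 → 62.2356 [stop]  node(6,1) S=94.5817 payoff=56.8283 vs cont=56.3400 → 56.8283 [stop]  node(6,2) S=100.3170 payoff=51.0930 vs cont=50.6048 → 51.0930 [stop]  node(6,3) S=106.4000 payoff=45.0100 vs cont=44.5217 → 45.0100 [stop]  node(6,4) S=112.8519 payoff=38.5581 vs cont=38.0698 → 38.5581 [stop]  node(6,5) S=119.6950 payoff=31.7150 vs cont=31.2267 → 31.7150 [stop]  node(6,6) S=126.9531 payoff=24.4569 vs cont=23.9687 → 24.4569 [stop]  ⇒ S*(6)=126.9531
t_5: node(5,0) S=91.8383 payoff=59.5717 vs cont=59.0835 → 59.5717 [stop]  node(5,1) S=97.4072 payoff=54.0028 vs cont=53.5146 → 54.0028 [stop]  node(5,2) S=103.3137 payoff=48.0963 vs cont=47.6080 → 48.0963 [stop]  node(5,3) S=109.5785 payoff=41.8315 vs cont=41.3433 → 41.8315 [stop]  node(5,4) S=116.2231 payoff=35.1869 vs cont=34.6986 → 35.1869 [stop]  node(5,5) S=123.2706 payoff=28.1394 vs cont=27.6511 → 28.1394 [stop]  ⇒ S*(5)=123.2706
t_4: node(4,0) S=94.5817 payoff=56.8283 vs cont=56.3400 → 56.8283 [stop]  node(4,1) S=100.3170 payoff=51.0930 vs cont=50.6048 → 51.0930 [stop]  node(4,2) S=106.4000 payoff=45.0100 vs cont=44.5217 → 45.0100 [stop]  node(4,3) S=112.8519 payoff=38.5581 vs cont=38.0698 → 38.5581 [stop]  node(4,4) S=119.6950 payoff=31.7150 vs cont=31.2267 → 31.7150 [stop]  ⇒ S*(4)=119.6950
t_3: node(3,0) S=97.4072 payoff=54.0028 vs cont=53.5146 → 54.0028 [stop]  node(3,1) S=103.3137 payoff=48.0963 vs cont=47.6080 → 48.0963 [stop]  node(3,2) S=109.5785 payoff=41.8315 vs cont=41.3433 → 41.8315 [stop]  node(3,3) S=116.2231 payoff=35.1869 vs cont=34.6986 → 35.1869 [stop]  ⇒ S*(3)=116.2231
t_2: node(2,0) S=100.3170 payoff=51.0930 vs cont=50.6048 → 51.0930 [stop]  node(2,1) S=106.4000 payoff=45.0100 vs cont=44.5217 → 45.0100 [stop]  node(2,2) S=112.8519 payoff=38.5581 vs cont=38.0698 → 38.5581 [stop]  ⇒ S*(2)=112.8519
t_1: node(1,0) S=103.3137 payoff=48.0963 vs cont=47.6080 → 48.0963 [stop]  node(1,1) S=109.5785 payoff=41.8315 vs cont=41.3433 → 41.8315 [stop]  ⇒ S*(1)=109.5785
t_0: node(0,0) S=106.4000 payoff=45.0100 vs cont=44.5217 → 45.0100 [stop]  ⇒ S*(0)=106.4000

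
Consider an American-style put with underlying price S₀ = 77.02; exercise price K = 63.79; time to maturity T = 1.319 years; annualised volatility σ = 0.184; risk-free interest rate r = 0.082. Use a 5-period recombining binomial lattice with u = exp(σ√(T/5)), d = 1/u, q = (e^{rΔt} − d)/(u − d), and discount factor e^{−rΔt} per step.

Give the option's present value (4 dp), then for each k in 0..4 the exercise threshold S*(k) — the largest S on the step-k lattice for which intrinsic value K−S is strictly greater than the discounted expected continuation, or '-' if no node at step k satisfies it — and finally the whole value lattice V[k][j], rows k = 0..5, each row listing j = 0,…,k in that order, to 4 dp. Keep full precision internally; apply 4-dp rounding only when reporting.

price = 0.6240
boundary = - - - 58.0062 52.7754
tree:
0.6240
1.3492 0.1471
2.8441 0.3684 0.0000
5.7838 0.9224 0.0000 0.0000
11.0146 2.3098 0.0000 0.0000 0.0000
15.7737 5.7838 0.0000 0.0000 0.0000 0.0000

Δt=0.26380, u=1.09911, d=0.90982, q=0.59191, disc=e^(-rΔt)=0.97860
k=5 terminal: V=max(K-S,0) → 15.7737 5.7838 0.0000 0.0000 0.0000 0.0000
k=4: j=0 S=52.7754 intr=11.0146 cont=9.6496 V=11.0146[EX]; j=1 S=63.7555 intr=0.0345 cont=2.3098 V=2.3098[hold]; j=2 S=77.0200 intr=0.0000 cont=0.0000 V=0.0000[hold]; j=3 S=93.0443 intr=0.0000 cont=0.0000 V=0.0000[hold]; j=4 S=112.4024 intr=0.0000 cont=0.0000 V=0.0000[hold]  S*(4)=52.7754
k=3: j=0 S=58.0062 intr=5.7838 cont=5.7367 V=5.7838[EX]; j=1 S=70.0746 intr=0.0000 cont=0.9224 V=0.9224[hold]; j=2 S=84.6538 intr=0.0000 cont=0.0000 V=0.0000[hold]; j=3 S=102.2663 intr=0.0000 cont=0.0000 V=0.0000[hold]  S*(3)=58.0062
k=2: j=0 S=63.7555 intr=0.0345 cont=2.8441 V=2.8441[hold]; j=1 S=77.0200 intr=0.0000 cont=0.3684 V=0.3684[hold]; j=2 S=93.0443 intr=0.0000 cont=0.0000 V=0.0000[hold]  S*(2)=-
k=1: j=0 S=70.0746 intr=0.0000 cont=1.3492 V=1.3492[hold]; j=1 S=84.6538 intr=0.0000 cont=0.1471 V=0.1471[hold]  S*(1)=-
k=0: j=0 S=77.0200 intr=0.0000 cont=0.6240 V=0.6240[hold]  S*(0)=-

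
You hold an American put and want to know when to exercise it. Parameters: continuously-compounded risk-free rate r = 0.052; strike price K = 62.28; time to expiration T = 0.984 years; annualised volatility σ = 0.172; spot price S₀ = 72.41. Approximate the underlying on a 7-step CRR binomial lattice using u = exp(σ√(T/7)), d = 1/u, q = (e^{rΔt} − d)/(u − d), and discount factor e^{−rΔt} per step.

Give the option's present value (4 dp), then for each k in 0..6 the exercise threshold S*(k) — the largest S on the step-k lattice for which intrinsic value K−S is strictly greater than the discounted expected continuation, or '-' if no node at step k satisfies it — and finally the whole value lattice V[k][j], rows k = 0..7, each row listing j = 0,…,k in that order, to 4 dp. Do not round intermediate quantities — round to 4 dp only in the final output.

price = 0.7505
boundary = - - - - - 52.4524 55.9464
tree:
0.7505
1.3369 0.2626
2.3252 0.5155 0.0514
3.9247 0.9981 0.1126 0.0000
6.3732 1.8983 0.2471 0.0000 0.0000
9.8276 3.5257 0.5419 0.0000 0.0000 0.0000
13.1034 6.3336 1.1886 0.0000 0.0000 0.0000 0.0000
16.1746 9.8276 2.6069 0.0000 0.0000 0.0000 0.0000 0.0000

Δt=0.14057, u=1.06661, d=0.93755, q=0.54073, disc=e^(-rΔt)=0.99272
k=7 terminal: V=max(K-S,0) → 16.1746 9.8276 2.6069 0.0000 0.0000 0.0000 0.0000 0.0000
k=6: j=0 S=49.1766 intr=13.1034 cont=12.6498 V=13.1034[EX]; j=1 S=55.9464 intr=6.3336 cont=5.8800 V=6.3336[EX]; j=2 S=63.6481 intr=0.0000 cont=1.1886 V=1.1886[hold]; j=3 S=72.4100 intr=0.0000 cont=0.0000 V=0.0000[hold]; j=4 S=82.3781 intr=0.0000 cont=0.0000 V=0.0000[hold]; j=5 S=93.7185 intr=0.0000 cont=0.0000 V=0.0000[hold]; j=6 S=106.6200 intr=0.0000 cont=0.0000 V=0.0000[hold]  S*(6)=55.9464
k=5: j=0 S=52.4524 intr=9.8276 cont=9.3740 V=9.8276[EX]; j=1 S=59.6731 intr=2.6069 cont=3.5257 V=3.5257[hold]; j=2 S=67.8878 intr=0.0000 cont=0.5419 V=0.5419[hold]; j=3 S=77.2334 intr=0.0000 cont=0.0000 V=0.0000[hold]; j=4 S=87.8655 intr=0.0000 cont=0.0000 V=0.0000[hold]; j=5 S=99.9613 intr=0.0000 cont=0.0000 V=0.0000[hold]  S*(5)=52.4524
k=4: j=0 S=55.9464 intr=6.3336 cont=6.3732 V=6.3732[hold]; j=1 S=63.6481 intr=0.0000 cont=1.8983 V=1.8983[hold]; j=2 S=72.4100 intr=0.0000 cont=0.2471 V=0.2471[hold]; j=3 S=82.3781 intr=0.0000 cont=0.0000 V=0.0000[hold]; j=4 S=93.7185 intr=0.0000 cont=0.0000 V=0.0000[hold]  S*(4)=-
k=3: j=0 S=59.6731 intr=2.6069 cont=3.9247 V=3.9247[hold]; j=1 S=67.8878 intr=0.0000 cont=0.9981 V=0.9981[hold]; j=2 S=77.2334 intr=0.0000 cont=0.1126 V=0.1126[hold]; j=3 S=87.8655 intr=0.0000 cont=0.0000 V=0.0000[hold]  S*(3)=-
k=2: j=0 S=63.6481 intr=0.0000 cont=2.3252 V=2.3252[hold]; j=1 S=72.4100 intr=0.0000 cont=0.5155 V=0.5155[hold]; j=2 S=82.3781 intr=0.0000 cont=0.0514 V=0.0514[hold]  S*(2)=-
k=1: j=0 S=67.8878 intr=0.0000 cont=1.3369 V=1.3369[hold]; j=1 S=77.2334 intr=0.0000 cont=0.2626 V=0.2626[hold]  S*(1)=-
k=0: j=0 S=72.4100 intr=0.0000 cont=0.7505 V=0.7505[hold]  S*(0)=-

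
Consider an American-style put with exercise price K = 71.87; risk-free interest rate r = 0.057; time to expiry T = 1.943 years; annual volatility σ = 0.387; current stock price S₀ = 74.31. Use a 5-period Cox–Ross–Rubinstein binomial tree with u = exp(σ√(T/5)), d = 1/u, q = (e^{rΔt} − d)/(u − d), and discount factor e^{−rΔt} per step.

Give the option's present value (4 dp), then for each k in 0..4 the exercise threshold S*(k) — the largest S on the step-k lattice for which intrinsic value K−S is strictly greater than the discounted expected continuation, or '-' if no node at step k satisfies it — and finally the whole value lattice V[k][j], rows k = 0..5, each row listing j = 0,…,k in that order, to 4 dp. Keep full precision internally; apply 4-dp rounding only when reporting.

price = 11.6517
boundary = - - 45.8672 36.0355 45.8672
tree:
11.6517
17.7389 5.7496
26.0028 9.8148 1.7144
35.8345 16.2973 3.4098 0.0000
43.5588 26.0028 6.7819 0.0000 0.0000
49.6274 35.8345 13.4885 0.0000 0.0000 0.0000

params: Δt=0.38860 u=1.27284 d=0.78565 q=0.48595 e^(-rΔt)=0.97809
t_5 payoffs: 49.6274 35.8345 13.4885 0.0000 0.0000 0.0000
t_4: node(4,0) S=28.3112 payoff=43.5588 vs cont=41.9844 → 43.5588 [stop]  node(4,1) S=45.8672 payoff=26.0028 vs cont=24.4283 → 26.0028 [stop]  node(4,2) S=74.3100 payoff=0.0000 vs cont=6.7819 → 6.7819 [wait]  node(4,3) S=120.3904 payoff=0.0000 vs cont=0.0000 → 0.0000 [wait]  node(4,4) S=195.0458 payoff=0.0000 vs cont=0.0000 → 0.0000 [wait]  ⇒ S*(4)=45.8672
t_3: node(3,0) S=36.0355 payoff=35.8345 vs cont=34.2601 → 35.8345 [stop]  node(3,1) S=58.3815 payoff=13.4885 vs cont=16.2973 → 16.2973 [wait]  node(3,2) S=94.5844 payoff=0.0000 vs cont=3.4098 → 3.4098 [wait]  node(3,3) S=153.2372 payoff=0.0000 vs cont=0.0000 → 0.0000 [wait]  ⇒ S*(3)=36.0355
t_2: node(2,0) S=45.8672 payoff=26.0028 vs cont=25.7634 → 26.0028 [stop]  node(2,1) S=74.3100 payoff=0.0000 vs cont=9.8148 → 9.8148 [wait]  node(2,2) S=120.3904 payoff=0.0000 vs cont=1.7144 → 1.7144 [wait]  ⇒ S*(2)=45.8672
t_1: node(1,0) S=58.3815 payoff=13.4885 vs cont=17.7389 → 17.7389 [wait]  node(1,1) S=94.5844 payoff=0.0000 vs cont=5.7496 → 5.7496 [wait]  ⇒ S*(1)=-
t_0: node(0,0) S=74.3100 payoff=0.0000 vs cont=11.6517 → 11.6517 [wait]  ⇒ S*(0)=-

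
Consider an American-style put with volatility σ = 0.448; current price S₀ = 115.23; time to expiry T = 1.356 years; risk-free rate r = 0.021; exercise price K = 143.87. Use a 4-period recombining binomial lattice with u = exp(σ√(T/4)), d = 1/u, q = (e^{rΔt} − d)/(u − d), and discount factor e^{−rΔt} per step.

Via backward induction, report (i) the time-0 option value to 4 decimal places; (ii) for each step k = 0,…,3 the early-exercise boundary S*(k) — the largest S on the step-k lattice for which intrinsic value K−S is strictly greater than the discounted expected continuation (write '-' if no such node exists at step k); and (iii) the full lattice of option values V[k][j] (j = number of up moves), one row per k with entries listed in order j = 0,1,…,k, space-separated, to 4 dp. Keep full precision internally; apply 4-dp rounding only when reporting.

Δt=0.33900  u=1.29802  d=0.77040  q=0.44870  discount=0.99291
step 4 (expiry): payoffs max(K−S,0) = 103.2784 75.4787 28.6400 0.0000 0.0000
step 3: (k=3,j=0): S=52.6888, (K−S)⁺=91.1812, hold=90.1606 ⇒ V=91.1812 exercise | (k=3,j=1): S=88.7735, (K−S)⁺=55.0965, hold=54.0759 ⇒ V=55.0965 exercise | (k=3,j=2): S=149.5712, (K−S)⁺=0.0000, hold=15.6773 ⇒ V=15.6773 continue | (k=3,j=3): S=252.0070, (K−S)⁺=0.0000, hold=0.0000 ⇒ V=0.0000 continue  boundary S*=88.7735
step 2: (k=2,j=0): S=68.3913, (K−S)⁺=75.4787, hold=74.4581 ⇒ V=75.4787 exercise | (k=2,j=1): S=115.2300, (K−S)⁺=28.6400, hold=37.1438 ⇒ V=37.1438 continue | (k=2,j=2): S=194.1468, (K−S)⁺=0.0000, hold=8.5816 ⇒ V=8.5816 continue  boundary S*=68.3913
step 1: (k=1,j=0): S=88.7735, (K−S)⁺=55.0965, hold=57.8645 ⇒ V=57.8645 continue | (k=1,j=1): S=149.5712, (K−S)⁺=0.0000, hold=24.1555 ⇒ V=24.1555 continue  boundary S*=-
step 0: (k=0,j=0): S=115.2300, (K−S)⁺=28.6400, hold=42.4362 ⇒ V=42.4362 continue  boundary S*=-

price = 42.4362
boundary = - - 68.3913 88.7735
tree:
42.4362
57.8645 24.1555
75.4787 37.1438 8.5816
91.1812 55.0965 15.6773 0.0000
103.2784 75.4787 28.6400 0.0000 0.0000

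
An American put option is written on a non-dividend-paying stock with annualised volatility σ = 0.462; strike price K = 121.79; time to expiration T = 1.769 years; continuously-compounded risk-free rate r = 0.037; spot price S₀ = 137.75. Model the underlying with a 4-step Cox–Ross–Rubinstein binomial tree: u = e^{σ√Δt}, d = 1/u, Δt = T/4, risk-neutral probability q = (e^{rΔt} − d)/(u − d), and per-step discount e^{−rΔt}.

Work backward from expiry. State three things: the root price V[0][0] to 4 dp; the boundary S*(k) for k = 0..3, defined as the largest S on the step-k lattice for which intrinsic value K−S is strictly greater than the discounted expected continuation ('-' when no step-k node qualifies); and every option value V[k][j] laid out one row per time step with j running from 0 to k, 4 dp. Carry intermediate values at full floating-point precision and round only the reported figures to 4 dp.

price = 20.5376
boundary = - - - 54.8019
tree:
20.5376
31.8468 7.4801
47.5565 13.8300 0.0000
66.9881 25.5705 0.0000 0.0000
81.4846 47.2778 0.0000 0.0000 0.0000

Δt=0.44225, u=1.35967, d=0.73548, q=0.45022, disc=e^(-rΔt)=0.98377
k=4 terminal: V=max(K-S,0) → 81.4846 47.2778 0.0000 0.0000 0.0000
k=3: j=0 S=54.8019 intr=66.9881 cont=65.0115 V=66.9881[EX]; j=1 S=101.3117 intr=20.4783 cont=25.5705 V=25.5705[hold]; j=2 S=187.2939 intr=0.0000 cont=0.0000 V=0.0000[hold]; j=3 S=346.2484 intr=0.0000 cont=0.0000 V=0.0000[hold]  S*(3)=54.8019
k=2: j=0 S=74.5122 intr=47.2778 cont=47.5565 V=47.5565[hold]; j=1 S=137.7500 intr=0.0000 cont=13.8300 V=13.8300[hold]; j=2 S=254.6571 intr=0.0000 cont=0.0000 V=0.0000[hold]  S*(2)=-
k=1: j=0 S=101.3117 intr=20.4783 cont=31.8468 V=31.8468[hold]; j=1 S=187.2939 intr=0.0000 cont=7.4801 V=7.4801[hold]  S*(1)=-
k=0: j=0 S=137.7500 intr=0.0000 cont=20.5376 V=20.5376[hold]  S*(0)=-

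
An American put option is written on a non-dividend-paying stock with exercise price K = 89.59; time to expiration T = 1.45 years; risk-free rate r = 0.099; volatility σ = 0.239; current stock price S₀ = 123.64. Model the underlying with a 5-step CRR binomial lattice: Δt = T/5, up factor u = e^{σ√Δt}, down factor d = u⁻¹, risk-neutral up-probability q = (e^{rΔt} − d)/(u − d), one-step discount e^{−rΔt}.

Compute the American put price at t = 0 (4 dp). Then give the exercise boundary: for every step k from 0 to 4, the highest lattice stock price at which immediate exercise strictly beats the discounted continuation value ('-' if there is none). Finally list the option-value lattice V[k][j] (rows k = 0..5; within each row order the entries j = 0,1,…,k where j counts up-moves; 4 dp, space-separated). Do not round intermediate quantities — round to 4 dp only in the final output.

price = 0.7780
boundary = - - - - 73.8881
tree:
0.7780
1.6977 0.1530
3.6467 0.3756 0.0000
7.6740 0.9218 0.0000 0.0000
15.7019 2.2624 0.0000 0.0000 0.0000
24.6251 5.5529 0.0000 0.0000 0.0000 0.0000

params: Δt=0.29000 u=1.13736 d=0.87923 q=0.58071 e^(-rΔt)=0.97170
t_5 payoffs: 24.6251 5.5529 0.0000 0.0000 0.0000 0.0000
t_4: node(4,0) S=73.8881 payoff=15.7019 vs cont=13.1663 → 15.7019 [stop]  node(4,1) S=95.5800 payoff=0.0000 vs cont=2.2624 → 2.2624 [wait]  node(4,2) S=123.6400 payoff=0.0000 vs cont=0.0000 → 0.0000 [wait]  node(4,3) S=159.9378 payoff=0.0000 vs cont=0.0000 → 0.0000 [wait]  node(4,4) S=206.8918 payoff=0.0000 vs cont=0.0000 → 0.0000 [wait]  ⇒ S*(4)=73.8881
t_3: node(3,0) S=84.0371 payoff=5.5529 vs cont=7.6740 → 7.6740 [wait]  node(3,1) S=108.7084 payoff=0.0000 vs cont=0.9218 → 0.9218 [wait]  node(3,2) S=140.6226 payoff=0.0000 vs cont=0.0000 → 0.0000 [wait]  node(3,3) S=181.9061 payoff=0.0000 vs cont=0.0000 → 0.0000 [wait]  ⇒ S*(3)=-
t_2: node(2,0) S=95.5800 payoff=0.0000 vs cont=3.6467 → 3.6467 [wait]  node(2,1) S=123.6400 payoff=0.0000 vs cont=0.3756 → 0.3756 [wait]  node(2,2) S=159.9378 payoff=0.0000 vs cont=0.0000 → 0.0000 [wait]  ⇒ S*(2)=-
t_1: node(1,0) S=108.7084 payoff=0.0000 vs cont=1.6977 → 1.6977 [wait]  node(1,1) S=140.6226 payoff=0.0000 vs cont=0.1530 → 0.1530 [wait]  ⇒ S*(1)=-
t_0: node(0,0) S=123.6400 payoff=0.0000 vs cont=0.7780 → 0.7780 [wait]  ⇒ S*(0)=-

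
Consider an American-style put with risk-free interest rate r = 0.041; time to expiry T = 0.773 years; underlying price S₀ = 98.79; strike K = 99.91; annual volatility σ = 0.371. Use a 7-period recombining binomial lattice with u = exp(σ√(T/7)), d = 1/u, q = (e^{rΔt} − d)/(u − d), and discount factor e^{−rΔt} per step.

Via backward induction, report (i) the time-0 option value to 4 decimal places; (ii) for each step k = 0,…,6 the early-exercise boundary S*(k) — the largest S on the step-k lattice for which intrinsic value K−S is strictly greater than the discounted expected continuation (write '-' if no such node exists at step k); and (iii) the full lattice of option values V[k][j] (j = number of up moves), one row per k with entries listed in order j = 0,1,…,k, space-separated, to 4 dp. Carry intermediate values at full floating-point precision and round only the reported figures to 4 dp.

price = 12.4351
boundary = - - - 68.2473 60.3313 68.2473 77.2019
tree:
12.4351
17.5877 7.1356
24.0574 10.9519 3.1912
31.6627 16.2884 5.4454 0.8517
39.5787 23.2855 9.0863 1.6696 0.0000
46.5765 31.6627 14.6980 3.2731 0.0000 0.0000
52.7626 39.5787 22.7081 6.4165 0.0000 0.0000 0.0000
58.2312 46.5765 31.6627 12.5786 0.0000 0.0000 0.0000 0.0000

Δt=0.11043  u=1.13121  d=0.88401  q=0.48757  discount=0.99548
step 7 (expiry): payoffs max(K−S,0) = 58.2312 46.5765 31.6627 12.5786 0.0000 0.0000 0.0000 0.0000
step 6: (k=6,j=0): S=47.1474, (K−S)⁺=52.7626, hold=52.3113 ⇒ V=52.7626 exercise | (k=6,j=1): S=60.3313, (K−S)⁺=39.5787, hold=39.1274 ⇒ V=39.5787 exercise | (k=6,j=2): S=77.2019, (K−S)⁺=22.7081, hold=22.2568 ⇒ V=22.7081 exercise | (k=6,j=3): S=98.7900, (K−S)⁺=1.1200, hold=6.4165 ⇒ V=6.4165 continue | (k=6,j=4): S=126.4148, (K−S)⁺=0.0000, hold=0.0000 ⇒ V=0.0000 continue | (k=6,j=5): S=161.7645, (K−S)⁺=0.0000, hold=0.0000 ⇒ V=0.0000 continue | (k=6,j=6): S=206.9990, (K−S)⁺=0.0000, hold=0.0000 ⇒ V=0.0000 continue  boundary S*=77.2019
step 5: (k=5,j=0): S=53.3335, (K−S)⁺=46.5765, hold=46.1251 ⇒ V=46.5765 exercise | (k=5,j=1): S=68.2473, (K−S)⁺=31.6627, hold=31.2114 ⇒ V=31.6627 exercise | (k=5,j=2): S=87.3314, (K−S)⁺=12.5786, hold=14.6980 ⇒ V=14.6980 continue | (k=5,j=3): S=111.7521, (K−S)⁺=0.0000, hold=3.2731 ⇒ V=3.2731 continue | (k=5,j=4): S=143.0015, (K−S)⁺=0.0000, hold=0.0000 ⇒ V=0.0000 continue | (k=5,j=5): S=182.9893, (K−S)⁺=0.0000, hold=0.0000 ⇒ V=0.0000 continue  boundary S*=68.2473
step 4: (k=4,j=0): S=60.3313, (K−S)⁺=39.5787, hold=39.1274 ⇒ V=39.5787 exercise | (k=4,j=1): S=77.2019, (K−S)⁺=22.7081, hold=23.2855 ⇒ V=23.2855 continue | (k=4,j=2): S=98.7900, (K−S)⁺=1.1200, hold=9.0863 ⇒ V=9.0863 continue | (k=4,j=3): S=126.4148, (K−S)⁺=0.0000, hold=1.6696 ⇒ V=1.6696 continue | (k=4,j=4): S=161.7645, (K−S)⁺=0.0000, hold=0.0000 ⇒ V=0.0000 continue  boundary S*=60.3313
step 3: (k=3,j=0): S=68.2473, (K−S)⁺=31.6627, hold=31.4916 ⇒ V=31.6627 exercise | (k=3,j=1): S=87.3314, (K−S)⁺=12.5786, hold=16.2884 ⇒ V=16.2884 continue | (k=3,j=2): S=111.7521, (K−S)⁺=0.0000, hold=5.4454 ⇒ V=5.4454 continue | (k=3,j=3): S=143.0015, (K−S)⁺=0.0000, hold=0.8517 ⇒ V=0.8517 continue  boundary S*=68.2473
step 2: (k=2,j=0): S=77.2019, (K−S)⁺=22.7081, hold=24.0574 ⇒ V=24.0574 continue | (k=2,j=1): S=98.7900, (K−S)⁺=1.1200, hold=10.9519 ⇒ V=10.9519 continue | (k=2,j=2): S=126.4148, (K−S)⁺=0.0000, hold=3.1912 ⇒ V=3.1912 continue  boundary S*=-
step 1: (k=1,j=0): S=87.3314, (K−S)⁺=12.5786, hold=17.5877 ⇒ V=17.5877 continue | (k=1,j=1): S=111.7521, (K−S)⁺=0.0000, hold=7.1356 ⇒ V=7.1356 continue  boundary S*=-
step 0: (k=0,j=0): S=98.7900, (K−S)⁺=1.1200, hold=12.4351 ⇒ V=12.4351 continue  boundary S*=-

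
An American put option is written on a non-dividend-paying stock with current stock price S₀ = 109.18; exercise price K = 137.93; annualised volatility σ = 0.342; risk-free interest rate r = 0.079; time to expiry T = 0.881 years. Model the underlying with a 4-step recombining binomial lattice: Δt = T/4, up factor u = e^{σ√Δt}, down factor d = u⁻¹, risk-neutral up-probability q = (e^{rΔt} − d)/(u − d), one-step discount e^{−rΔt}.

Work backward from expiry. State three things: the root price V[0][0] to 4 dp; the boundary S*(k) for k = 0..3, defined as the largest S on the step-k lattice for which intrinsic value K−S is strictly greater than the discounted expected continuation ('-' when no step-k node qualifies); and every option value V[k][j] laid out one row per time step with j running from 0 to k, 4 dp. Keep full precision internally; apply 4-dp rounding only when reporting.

Δt=0.22025, u=1.17410, d=0.85171, q=0.51440, disc=e^(-rΔt)=0.98275
k=4 terminal: V=max(K-S,0) → 80.4760 58.7288 28.7500 0.0000 0.0000
k=3: j=0 S=67.4568 intr=70.4732 cont=68.0940 V=70.4732[EX]; j=1 S=92.9902 intr=44.9398 cont=42.5606 V=44.9398[EX]; j=2 S=128.1884 intr=9.7416 cont=13.7201 V=13.7201[hold]; j=3 S=176.7096 intr=0.0000 cont=0.0000 V=0.0000[hold]  S*(3)=92.9902
k=2: j=0 S=79.2012 intr=58.7288 cont=56.3496 V=58.7288[EX]; j=1 S=109.1800 intr=28.7500 cont=28.3821 V=28.7500[EX]; j=2 S=150.5062 intr=0.0000 cont=6.5475 V=6.5475[hold]  S*(2)=109.1800
k=1: j=0 S=92.9902 intr=44.9398 cont=42.5606 V=44.9398[EX]; j=1 S=128.1884 intr=9.7416 cont=17.0300 V=17.0300[hold]  S*(1)=92.9902
k=0: j=0 S=109.1800 intr=28.7500 cont=30.0553 V=30.0553[hold]  S*(0)=-

price = 30.0553
boundary = - 92.9902 109.1800 92.9902
tree:
30.0553
44.9398 17.0300
58.7288 28.7500 6.5475
70.4732 44.9398 13.7201 0.0000
80.4760 58.7288 28.7500 0.0000 0.0000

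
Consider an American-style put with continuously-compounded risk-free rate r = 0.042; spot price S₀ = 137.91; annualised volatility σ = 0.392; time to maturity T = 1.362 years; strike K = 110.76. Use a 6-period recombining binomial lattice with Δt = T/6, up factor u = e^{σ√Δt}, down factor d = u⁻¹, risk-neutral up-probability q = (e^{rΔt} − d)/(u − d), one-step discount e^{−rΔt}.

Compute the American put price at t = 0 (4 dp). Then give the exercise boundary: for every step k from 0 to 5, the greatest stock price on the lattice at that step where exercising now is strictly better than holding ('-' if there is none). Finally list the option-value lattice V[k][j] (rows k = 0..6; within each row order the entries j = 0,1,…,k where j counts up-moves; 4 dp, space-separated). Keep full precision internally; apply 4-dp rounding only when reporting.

price = 10.0617
boundary = - - - - 65.3355 78.7519
tree:
10.0617
15.4476 4.4035
23.0376 7.4991 1.1237
33.1207 12.5287 2.1772 0.0000
45.4245 20.3974 4.2185 0.0000 0.0000
56.5552 32.0081 8.1736 0.0000 0.0000 0.0000
65.7897 45.4245 15.8368 0.0000 0.0000 0.0000 0.0000

Δt=0.22700, u=1.20535, d=0.82964, q=0.47894, disc=e^(-rΔt)=0.99051
k=6 terminal: V=max(K-S,0) → 65.7897 45.4245 15.8368 0.0000 0.0000 0.0000 0.0000
k=5: j=0 S=54.2048 intr=56.5552 cont=55.5043 V=56.5552[EX]; j=1 S=78.7519 intr=32.0081 cont=30.9572 V=32.0081[EX]; j=2 S=114.4153 intr=0.0000 cont=8.1736 V=8.1736[hold]; j=3 S=166.2292 intr=0.0000 cont=0.0000 V=0.0000[hold]; j=4 S=241.5076 intr=0.0000 cont=0.0000 V=0.0000[hold]; j=5 S=350.8763 intr=0.0000 cont=0.0000 V=0.0000[hold]  S*(5)=78.7519
k=4: j=0 S=65.3355 intr=45.4245 cont=44.3735 V=45.4245[EX]; j=1 S=94.9232 intr=15.8368 cont=20.3974 V=20.3974[hold]; j=2 S=137.9100 intr=0.0000 cont=4.2185 V=4.2185[hold]; j=3 S=200.3637 intr=0.0000 cont=0.0000 V=0.0000[hold]; j=4 S=291.1001 intr=0.0000 cont=0.0000 V=0.0000[hold]  S*(4)=65.3355
k=3: j=0 S=78.7519 intr=32.0081 cont=33.1207 V=33.1207[hold]; j=1 S=114.4153 intr=0.0000 cont=12.5287 V=12.5287[hold]; j=2 S=166.2292 intr=0.0000 cont=2.1772 V=2.1772[hold]; j=3 S=241.5076 intr=0.0000 cont=0.0000 V=0.0000[hold]  S*(3)=-
k=2: j=0 S=94.9232 intr=15.8368 cont=23.0376 V=23.0376[hold]; j=1 S=137.9100 intr=0.0000 cont=7.4991 V=7.4991[hold]; j=2 S=200.3637 intr=0.0000 cont=1.1237 V=1.1237[hold]  S*(2)=-
k=1: j=0 S=114.4153 intr=0.0000 cont=15.4476 V=15.4476[hold]; j=1 S=166.2292 intr=0.0000 cont=4.4035 V=4.4035[hold]  S*(1)=-
k=0: j=0 S=137.9100 intr=0.0000 cont=10.0617 V=10.0617[hold]  S*(0)=-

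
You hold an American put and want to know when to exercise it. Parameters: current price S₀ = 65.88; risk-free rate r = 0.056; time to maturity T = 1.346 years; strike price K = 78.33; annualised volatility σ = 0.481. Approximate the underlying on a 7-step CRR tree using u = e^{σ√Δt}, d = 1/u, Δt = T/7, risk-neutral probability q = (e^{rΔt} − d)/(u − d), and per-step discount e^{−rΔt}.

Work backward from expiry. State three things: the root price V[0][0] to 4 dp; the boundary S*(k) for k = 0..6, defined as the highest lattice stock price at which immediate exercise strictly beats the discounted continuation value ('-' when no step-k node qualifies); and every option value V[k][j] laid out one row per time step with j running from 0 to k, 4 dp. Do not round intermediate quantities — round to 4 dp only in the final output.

Δt=0.19229, u=1.23481, d=0.80984, q=0.47294, disc=e^(-rΔt)=0.98929
k=7 terminal: V=max(K-S,0) → 63.2798 55.3820 43.3396 24.9778 0.0000 0.0000 0.0000 0.0000
k=6: j=0 S=18.5842 intr=59.7458 cont=58.9069 V=59.7458[EX]; j=1 S=28.3366 intr=49.9934 cont=49.1545 V=49.9934[EX]; j=2 S=43.2066 intr=35.1234 cont=34.2844 V=35.1234[EX]; j=3 S=65.8800 intr=12.4500 cont=13.0238 V=13.0238[hold]; j=4 S=100.4516 intr=0.0000 cont=0.0000 V=0.0000[hold]; j=5 S=153.1651 intr=0.0000 cont=0.0000 V=0.0000[hold]; j=6 S=233.5409 intr=0.0000 cont=0.0000 V=0.0000[hold]  S*(6)=43.2066
k=5: j=0 S=22.9480 intr=55.3820 cont=54.5430 V=55.3820[EX]; j=1 S=34.9904 intr=43.3396 cont=42.5007 V=43.3396[EX]; j=2 S=53.3522 intr=24.9778 cont=24.4074 V=24.9778[EX]; j=3 S=81.3496 intr=0.0000 cont=6.7908 V=6.7908[hold]; j=4 S=124.0390 intr=0.0000 cont=0.0000 V=0.0000[hold]; j=5 S=189.1304 intr=0.0000 cont=0.0000 V=0.0000[hold]  S*(5)=53.3522
k=4: j=0 S=28.3366 intr=49.9934 cont=49.1545 V=49.9934[EX]; j=1 S=43.2066 intr=35.1234 cont=34.2844 V=35.1234[EX]; j=2 S=65.8800 intr=12.4500 cont=16.2011 V=16.2011[hold]; j=3 S=100.4516 intr=0.0000 cont=3.5408 V=3.5408[hold]; j=4 S=153.1651 intr=0.0000 cont=0.0000 V=0.0000[hold]  S*(4)=43.2066
k=3: j=0 S=34.9904 intr=43.3396 cont=42.5007 V=43.3396[EX]; j=1 S=53.3522 intr=24.9778 cont=25.8939 V=25.8939[hold]; j=2 S=81.3496 intr=0.0000 cont=10.1042 V=10.1042[hold]; j=3 S=124.0390 intr=0.0000 cont=1.8463 V=1.8463[hold]  S*(3)=34.9904
k=2: j=0 S=43.2066 intr=35.1234 cont=34.7131 V=35.1234[EX]; j=1 S=65.8800 intr=12.4500 cont=18.2290 V=18.2290[hold]; j=2 S=100.4516 intr=0.0000 cont=6.1323 V=6.1323[hold]  S*(2)=43.2066
k=1: j=0 S=53.3522 intr=24.9778 cont=26.8427 V=26.8427[hold]; j=1 S=81.3496 intr=0.0000 cont=12.3740 V=12.3740[hold]  S*(1)=-
k=0: j=0 S=65.8800 intr=12.4500 cont=19.7857 V=19.7857[hold]  S*(0)=-

price = 19.7857
boundary = - - 43.2066 34.9904 43.2066 53.3522 43.2066
tree:
19.7857
26.8427 12.3740
35.1234 18.2290 6.1323
43.3396 25.8939 10.1042 1.8463
49.9934 35.1234 16.2011 3.5408 0.0000
55.3820 43.3396 24.9778 6.7908 0.0000 0.0000
59.7458 49.9934 35.1234 13.0238 0.0000 0.0000 0.0000
63.2798 55.3820 43.3396 24.9778 0.0000 0.0000 0.0000 0.0000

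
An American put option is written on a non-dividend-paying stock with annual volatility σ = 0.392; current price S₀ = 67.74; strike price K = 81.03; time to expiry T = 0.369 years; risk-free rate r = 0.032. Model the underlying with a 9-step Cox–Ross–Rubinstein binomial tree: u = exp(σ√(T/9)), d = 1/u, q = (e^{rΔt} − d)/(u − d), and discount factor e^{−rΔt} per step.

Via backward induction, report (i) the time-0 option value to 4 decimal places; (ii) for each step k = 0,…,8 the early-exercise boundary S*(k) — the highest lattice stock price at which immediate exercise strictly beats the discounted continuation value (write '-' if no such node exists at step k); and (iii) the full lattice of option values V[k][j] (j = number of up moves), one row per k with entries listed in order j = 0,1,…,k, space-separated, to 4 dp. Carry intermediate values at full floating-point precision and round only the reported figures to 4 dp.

params: Δt=0.04100 u=1.08261 d=0.92369 q=0.48843 e^(-rΔt)=0.99869
t_9 payoffs: 47.8711 42.1664 35.4802 27.6437 18.4589 7.6941 0.0000 0.0000 0.0000 0.0000
t_8: node(8,0) S=35.8981 payoff=45.1319 vs cont=45.0256 → 45.1319 [stop]  node(8,1) S=42.0741 payoff=38.9559 vs cont=38.8496 → 38.9559 [stop]  node(8,2) S=49.3127 payoff=31.7173 vs cont=31.6111 → 31.7173 [stop]  node(8,3) S=57.7965 payoff=23.2335 vs cont=23.1272 → 23.2335 [stop]  node(8,4) S=67.7400 payoff=13.2900 vs cont=13.1838 → 13.2900 [stop]  node(8,5) S=79.3942 payoff=1.6358 vs cont=3.9309 → 3.9309 [wait]  node(8,6) S=93.0533 payoff=0.0000 vs cont=0.0000 → 0.0000 [wait]  node(8,7) S=109.0624 payoff=0.0000 vs cont=0.0000 → 0.0000 [wait]  node(8,8) S=127.8258 payoff=0.0000 vs cont=0.0000 → 0.0000 [wait]  ⇒ S*(8)=67.7400
t_7: node(7,0) S=38.8636 payoff=42.1664 vs cont=42.0601 → 42.1664 [stop]  node(7,1) S=45.5498 payoff=35.4802 vs cont=35.3739 → 35.4802 [stop]  node(7,2) S=53.3863 payoff=27.6437 vs cont=27.5374 → 27.6437 [stop]  node(7,3) S=62.5711 payoff=18.4589 vs cont=18.3527 → 18.4589 [stop]  node(7,4) S=73.3359 payoff=7.6941 vs cont=8.7073 → 8.7073 [wait]  node(7,5) S=85.9528 payoff=0.0000 vs cont=2.0083 → 2.0083 [wait]  node(7,6) S=100.7404 payoff=0.0000 vs cont=0.0000 → 0.0000 [wait]  node(7,7) S=118.0720 payoff=0.0000 vs cont=0.0000 → 0.0000 [wait]  ⇒ S*(7)=62.5711
t_6: node(6,0) S=42.0741 payoff=38.9559 vs cont=38.8496 → 38.9559 [stop]  node(6,1) S=49.3127 payoff=31.7173 vs cont=31.6111 → 31.7173 [stop]  node(6,2) S=57.7965 payoff=23.2335 vs cont=23.1272 → 23.2335 [stop]  node(6,3) S=67.7400 payoff=13.2900 vs cont=13.6780 → 13.6780 [wait]  node(6,4) S=79.3942 payoff=1.6358 vs cont=5.4282 → 5.4282 [wait]  node(6,5) S=93.0533 payoff=0.0000 vs cont=1.0260 → 1.0260 [wait]  node(6,6) S=109.0624 payoff=0.0000 vs cont=0.0000 → 0.0000 [wait]  ⇒ S*(6)=57.7965
t_5: node(5,0) S=45.5498 payoff=35.4802 vs cont=35.3739 → 35.4802 [stop]  node(5,1) S=53.3863 payoff=27.6437 vs cont=27.5374 → 27.6437 [stop]  node(5,2) S=62.5711 payoff=18.4589 vs cont=18.5420 → 18.5420 [wait]  node(5,3) S=73.3359 payoff=7.6941 vs cont=9.6359 → 9.6359 [wait]  node(5,4) S=85.9528 payoff=0.0000 vs cont=3.2738 → 3.2738 [wait]  node(5,5) S=100.7404 payoff=0.0000 vs cont=0.5242 → 0.5242 [wait]  ⇒ S*(5)=53.3863
t_4: node(4,0) S=49.3127 payoff=31.7173 vs cont=31.6111 → 31.7173 [stop]  node(4,1) S=57.7965 payoff=23.2335 vs cont=23.1677 → 23.2335 [stop]  node(4,2) S=67.7400 payoff=13.2900 vs cont=14.1734 → 14.1734 [wait]  node(4,3) S=79.3942 payoff=1.6358 vs cont=6.5199 → 6.5199 [wait]  node(4,4) S=93.0533 payoff=0.0000 vs cont=1.9283 → 1.9283 [wait]  ⇒ S*(4)=57.7965
t_3: node(3,0) S=53.3863 payoff=27.6437 vs cont=27.5374 → 27.6437 [stop]  node(3,1) S=62.5711 payoff=18.4589 vs cont=18.7836 → 18.7836 [wait]  node(3,2) S=73.3359 payoff=7.6941 vs cont=10.4215 → 10.4215 [wait]  node(3,3) S=85.9528 payoff=0.0000 vs cont=4.2716 → 4.2716 [wait]  ⇒ S*(3)=53.3863
t_2: node(2,0) S=57.7965 payoff=23.2335 vs cont=23.2856 → 23.2856 [wait]  node(2,1) S=67.7400 payoff=13.2900 vs cont=14.6801 → 14.6801 [wait]  node(2,2) S=79.3942 payoff=1.6358 vs cont=7.4080 → 7.4080 [wait]  ⇒ S*(2)=-
t_1: node(1,0) S=62.5711 payoff=18.4589 vs cont=19.0574 → 19.0574 [wait]  node(1,1) S=73.3359 payoff=7.6941 vs cont=11.1136 → 11.1136 [wait]  ⇒ S*(1)=-
t_0: node(0,0) S=67.7400 payoff=13.2900 vs cont=15.1575 → 15.1575 [wait]  ⇒ S*(0)=-

price = 15.1575
boundary = - - - 53.3863 57.7965 53.3863 57.7965 62.5711 67.7400
tree:
15.1575
19.0574 11.1136
23.2856 14.6801 7.4080
27.6437 18.7836 10.4215 4.2716
31.7173 23.2335 14.1734 6.5199 1.9283
35.4802 27.6437 18.5420 9.6359 3.2738 0.5242
38.9559 31.7173 23.2335 13.6780 5.4282 1.0260 0.0000
42.1664 35.4802 27.6437 18.4589 8.7073 2.0083 0.0000 0.0000
45.1319 38.9559 31.7173 23.2335 13.2900 3.9309 0.0000 0.0000 0.0000
47.8711 42.1664 35.4802 27.6437 18.4589 7.6941 0.0000 0.0000 0.0000 0.0000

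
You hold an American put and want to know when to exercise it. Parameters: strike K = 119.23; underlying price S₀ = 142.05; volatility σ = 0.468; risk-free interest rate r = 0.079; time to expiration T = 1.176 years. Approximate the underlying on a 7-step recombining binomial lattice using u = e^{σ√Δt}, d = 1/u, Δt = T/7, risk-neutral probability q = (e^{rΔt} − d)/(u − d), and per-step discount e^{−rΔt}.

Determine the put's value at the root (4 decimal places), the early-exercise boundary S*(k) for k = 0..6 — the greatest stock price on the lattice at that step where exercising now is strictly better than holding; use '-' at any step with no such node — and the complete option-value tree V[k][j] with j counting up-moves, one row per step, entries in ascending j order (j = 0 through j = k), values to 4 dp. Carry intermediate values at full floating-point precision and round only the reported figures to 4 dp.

price = 12.1773
boundary = - - - 79.8948 65.9494 79.8948 96.7890
tree:
12.1773
18.6161 5.7235
27.5917 9.6648 1.7257
39.3352 15.9687 3.2843 0.1299
53.2806 25.6108 6.2420 0.2564 0.0000
64.7919 39.3352 11.8452 0.5064 0.0000 0.0000
74.2939 53.2806 22.4410 0.9999 0.0000 0.0000 0.0000
82.1374 64.7919 39.3352 1.9744 0.0000 0.0000 0.0000 0.0000

params: Δt=0.16800 u=1.21146 d=0.82545 q=0.48680 e^(-rΔt)=0.98682
t_7 payoffs: 82.1374 64.7919 39.3352 1.9744 0.0000 0.0000 0.0000 0.0000
t_6: node(6,0) S=44.9361 payoff=74.2939 vs cont=72.7219 → 74.2939 [stop]  node(6,1) S=65.9494 payoff=53.2806 vs cont=51.7087 → 53.2806 [stop]  node(6,2) S=96.7890 payoff=22.4410 vs cont=20.8690 → 22.4410 [stop]  node(6,3) S=142.0500 payoff=0.0000 vs cont=0.9999 → 0.9999 [wait]  node(6,4) S=208.4762 payoff=0.0000 vs cont=0.0000 → 0.0000 [wait]  node(6,5) S=305.9650 payoff=0.0000 vs cont=0.0000 → 0.0000 [wait]  node(6,6) S=449.0421 payoff=0.0000 vs cont=0.0000 → 0.0000 [wait]  ⇒ S*(6)=96.7890
t_5: node(5,0) S=54.4381 payoff=64.7919 vs cont=63.2199 → 64.7919 [stop]  node(5,1) S=79.8948 payoff=39.3352 vs cont=37.7633 → 39.3352 [stop]  node(5,2) S=117.2556 payoff=1.9744 vs cont=11.8452 → 11.8452 [wait]  node(5,3) S=172.0873 payoff=0.0000 vs cont=0.5064 → 0.5064 [wait]  node(5,4) S=252.5598 payoff=0.0000 vs cont=0.0000 → 0.0000 [wait]  node(5,5) S=370.6632 payoff=0.0000 vs cont=0.0000 → 0.0000 [wait]  ⇒ S*(5)=79.8948
t_4: node(4,0) S=65.9494 payoff=53.2806 vs cont=51.7087 → 53.2806 [stop]  node(4,1) S=96.7890 payoff=22.4410 vs cont=25.6108 → 25.6108 [wait]  node(4,2) S=142.0500 payoff=0.0000 vs cont=6.2420 → 6.2420 [wait]  node(4,3) S=208.4762 payoff=0.0000 vs cont=0.2564 → 0.2564 [wait]  node(4,4) S=305.9650 payoff=0.0000 vs cont=0.0000 → 0.0000 [wait]  ⇒ S*(4)=65.9494
t_3: node(3,0) S=79.8948 payoff=39.3352 vs cont=39.2860 → 39.3352 [stop]  node(3,1) S=117.2556 payoff=1.9744 vs cont=15.9687 → 15.9687 [wait]  node(3,2) S=172.0873 payoff=0.0000 vs cont=3.2843 → 3.2843 [wait]  node(3,3) S=252.5598 payoff=0.0000 vs cont=0.1299 → 0.1299 [wait]  ⇒ S*(3)=79.8948
t_2: node(2,0) S=96.7890 payoff=22.4410 vs cont=27.5917 → 27.5917 [wait]  node(2,1) S=142.0500 payoff=0.0000 vs cont=9.6648 → 9.6648 [wait]  node(2,2) S=208.4762 payoff=0.0000 vs cont=1.7257 → 1.7257 [wait]  ⇒ S*(2)=-
t_1: node(1,0) S=117.2556 payoff=1.9744 vs cont=18.6161 → 18.6161 [wait]  node(1,1) S=172.0873 payoff=0.0000 vs cont=5.7235 → 5.7235 [wait]  ⇒ S*(1)=-
t_0: node(0,0) S=142.0500 payoff=0.0000 vs cont=12.1773 → 12.1773 [wait]  ⇒ S*(0)=-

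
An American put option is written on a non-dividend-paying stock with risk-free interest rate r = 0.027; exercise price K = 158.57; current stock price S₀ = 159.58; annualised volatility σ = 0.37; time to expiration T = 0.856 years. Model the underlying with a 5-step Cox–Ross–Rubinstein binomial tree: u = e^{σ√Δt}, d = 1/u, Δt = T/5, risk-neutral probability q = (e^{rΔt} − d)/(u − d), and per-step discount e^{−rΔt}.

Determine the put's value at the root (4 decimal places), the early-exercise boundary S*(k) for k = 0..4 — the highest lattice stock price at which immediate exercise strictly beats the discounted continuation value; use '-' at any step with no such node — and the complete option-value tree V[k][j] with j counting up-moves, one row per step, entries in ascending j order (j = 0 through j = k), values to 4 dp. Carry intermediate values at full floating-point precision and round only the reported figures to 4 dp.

Δt=0.17120  u=1.16543  d=0.85805  q=0.47687  discount=0.99539
step 5 (expiry): payoffs max(K−S,0) = 84.3463 57.7569 21.6423 0.0000 0.0000 0.0000
step 4: (k=4,j=0): S=86.5027, (K−S)⁺=72.0673, hold=71.3360 ⇒ V=72.0673 exercise | (k=4,j=1): S=117.4909, (K−S)⁺=41.0791, hold=40.3479 ⇒ V=41.0791 exercise | (k=4,j=2): S=159.5800, (K−S)⁺=0.0000, hold=11.2694 ⇒ V=11.2694 continue | (k=4,j=3): S=216.7469, (K−S)⁺=0.0000, hold=0.0000 ⇒ V=0.0000 continue | (k=4,j=4): S=294.3928, (K−S)⁺=0.0000, hold=0.0000 ⇒ V=0.0000 continue  boundary S*=117.4909
step 3: (k=3,j=0): S=100.8131, (K−S)⁺=57.7569, hold=57.0256 ⇒ V=57.7569 exercise | (k=3,j=1): S=136.9277, (K−S)⁺=21.6423, hold=26.7398 ⇒ V=26.7398 continue | (k=3,j=2): S=185.9797, (K−S)⁺=0.0000, hold=5.8681 ⇒ V=5.8681 continue | (k=3,j=3): S=252.6039, (K−S)⁺=0.0000, hold=0.0000 ⇒ V=0.0000 continue  boundary S*=100.8131
step 2: (k=2,j=0): S=117.4909, (K−S)⁺=41.0791, hold=42.7675 ⇒ V=42.7675 continue | (k=2,j=1): S=159.5800, (K−S)⁺=0.0000, hold=16.7092 ⇒ V=16.7092 continue | (k=2,j=2): S=216.7469, (K−S)⁺=0.0000, hold=3.0556 ⇒ V=3.0556 continue  boundary S*=-
step 1: (k=1,j=0): S=136.9277, (K−S)⁺=21.6423, hold=30.2010 ⇒ V=30.2010 continue | (k=1,j=1): S=185.9797, (K−S)⁺=0.0000, hold=10.1511 ⇒ V=10.1511 continue  boundary S*=-
step 0: (k=0,j=0): S=159.5800, (K−S)⁺=0.0000, hold=20.5446 ⇒ V=20.5446 continue  boundary S*=-

price = 20.5446
boundary = - - - 100.8131 117.4909
tree:
20.5446
30.2010 10.1511
42.7675 16.7092 3.0556
57.7569 26.7398 5.8681 0.0000
72.0673 41.0791 11.2694 0.0000 0.0000
84.3463 57.7569 21.6423 0.0000 0.0000 0.0000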